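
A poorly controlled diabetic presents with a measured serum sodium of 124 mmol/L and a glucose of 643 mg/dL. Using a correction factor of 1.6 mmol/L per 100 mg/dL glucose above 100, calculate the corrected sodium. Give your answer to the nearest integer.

133 mmol/L

Corrected Na = measured Na + 1.6 · (glucose − 100)/100
= 124 + 1.6 · (643 − 100)/100
= 124 + 8.7
= 132.7 mmol/L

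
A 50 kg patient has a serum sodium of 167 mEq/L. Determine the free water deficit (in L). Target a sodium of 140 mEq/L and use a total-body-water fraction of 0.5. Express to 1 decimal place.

4.8 L

TBW = 0.5 · 50 = 25 L
Free water deficit = TBW · (Na/140 − 1)
= 25 · (167/140 − 1)
= 25 · 0.1929
= 4.82 L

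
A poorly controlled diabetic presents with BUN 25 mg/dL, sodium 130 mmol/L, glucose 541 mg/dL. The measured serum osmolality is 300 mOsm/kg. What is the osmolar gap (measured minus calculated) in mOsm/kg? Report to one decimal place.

Calculated osmolality = 2·Na + glucose/18 + BUN/2.8
= 2·130 + 541/18 + 25/2.8
= 260 + 30.06 + 8.93
= 298.99 mOsm/kg ≈ 299.0 mOsm/kg
Osmolar gap = measured − calculated = 300 − 299.0 = 1.0 mOsm/kg

1.0 mOsm/kg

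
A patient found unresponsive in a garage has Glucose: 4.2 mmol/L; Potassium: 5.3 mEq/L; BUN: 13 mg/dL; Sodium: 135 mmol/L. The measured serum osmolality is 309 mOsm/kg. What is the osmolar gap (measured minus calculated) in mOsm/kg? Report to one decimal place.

Calculated osmolality = 2·Na + glucose + BUN/2.8
= 2·135 + 4.2 + 13/2.8
= 270 + 4.20 + 4.64
= 278.84 mOsm/kg ≈ 278.8 mOsm/kg
Osmolar gap = measured − calculated = 309 − 278.8 = 30.2 mOsm/kg

30.2 mOsm/kg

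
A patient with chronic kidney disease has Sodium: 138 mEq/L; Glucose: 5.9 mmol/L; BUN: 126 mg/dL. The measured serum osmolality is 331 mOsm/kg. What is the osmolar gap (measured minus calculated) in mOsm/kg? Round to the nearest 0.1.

Calculated osmolality = 2·Na + glucose + BUN/2.8
= 2·138 + 5.9 + 126/2.8
= 276 + 5.90 + 45
= 326.9 mOsm/kg ≈ 326.9 mOsm/kg
Osmolar gap = measured − calculated = 331 − 326.9 = 4.1 mOsm/kg

4.1 mOsm/kg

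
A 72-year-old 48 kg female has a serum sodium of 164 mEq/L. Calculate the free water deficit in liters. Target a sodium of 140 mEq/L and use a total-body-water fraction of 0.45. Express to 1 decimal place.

TBW = 0.45 · 48 = 21.6 L
Free water deficit = TBW · (Na/140 − 1)
= 21.6 · (164/140 − 1)
= 21.6 · 0.1714
= 3.7 L

3.7 L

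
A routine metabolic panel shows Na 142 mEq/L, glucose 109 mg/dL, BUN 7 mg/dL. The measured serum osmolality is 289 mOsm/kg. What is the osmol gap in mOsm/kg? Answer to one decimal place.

Calculated osmolality = 2·Na + glucose/18 + BUN/2.8
= 2·142 + 109/18 + 7/2.8
= 284 + 6.06 + 2.50
= 292.56 mOsm/kg ≈ 292.6 mOsm/kg
Osmolar gap = measured − calculated = 289 − 292.6 = -3.6 mOsm/kg

-3.6 mOsm/kg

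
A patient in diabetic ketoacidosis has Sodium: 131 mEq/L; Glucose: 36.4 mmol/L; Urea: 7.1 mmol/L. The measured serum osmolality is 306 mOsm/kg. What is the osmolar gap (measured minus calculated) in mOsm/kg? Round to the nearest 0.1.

Calculated osmolality = 2·Na + glucose + urea
= 2·131 + 36.4 + 7.1
= 262 + 36.40 + 7.10
= 305.5 mOsm/kg ≈ 305.5 mOsm/kg
Osmolar gap = measured − calculated = 306 − 305.5 = 0.5 mOsm/kg

0.5 mOsm/kg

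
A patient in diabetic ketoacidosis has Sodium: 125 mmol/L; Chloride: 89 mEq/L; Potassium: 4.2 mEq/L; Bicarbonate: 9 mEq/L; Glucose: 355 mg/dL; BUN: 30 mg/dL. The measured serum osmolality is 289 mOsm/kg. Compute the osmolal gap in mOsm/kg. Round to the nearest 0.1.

8.6 mOsm/kg

Calculated osmolality = 2·Na + glucose/18 + BUN/2.8
= 2·125 + 355/18 + 30/2.8
= 250 + 19.72 + 10.71
= 280.43 mOsm/kg ≈ 280.4 mOsm/kg
Osmolar gap = measured − calculated = 289 − 280.4 = 8.6 mOsm/kg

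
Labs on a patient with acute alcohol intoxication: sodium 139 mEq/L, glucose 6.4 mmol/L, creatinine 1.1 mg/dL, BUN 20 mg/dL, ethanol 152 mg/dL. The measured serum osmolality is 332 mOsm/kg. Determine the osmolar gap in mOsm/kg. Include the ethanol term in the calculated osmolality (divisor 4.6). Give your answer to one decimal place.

Calculated osmolality = 2·Na + glucose + BUN/2.8 + ethanol/4.6
= 2·139 + 6.4 + 20/2.8 + 152/4.6
= 278 + 6.40 + 7.14 + 33.04
= 324.58 mOsm/kg ≈ 324.6 mOsm/kg
Osmolar gap = measured − calculated = 332 − 324.6 = 7.4 mOsm/kg

7.4 mOsm/kg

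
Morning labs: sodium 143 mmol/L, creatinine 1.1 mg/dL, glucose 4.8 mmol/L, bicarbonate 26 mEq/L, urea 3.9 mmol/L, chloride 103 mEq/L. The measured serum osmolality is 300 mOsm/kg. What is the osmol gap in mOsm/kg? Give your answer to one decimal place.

5.3 mOsm/kg

Calculated osmolality = 2·Na + glucose + urea
= 2·143 + 4.8 + 3.9
= 286 + 4.80 + 3.90
= 294.7 mOsm/kg ≈ 294.7 mOsm/kg
Osmolar gap = measured − calculated = 300 − 294.7 = 5.3 mOsm/kg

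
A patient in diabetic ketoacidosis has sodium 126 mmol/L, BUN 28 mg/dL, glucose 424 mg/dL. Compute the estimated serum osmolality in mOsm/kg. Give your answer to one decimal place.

285.6 mOsm/kg

Calculated osmolality = 2·Na + glucose/18 + BUN/2.8
= 2·126 + 424/18 + 28/2.8
= 252 + 23.56 + 10
= 285.56 mOsm/kg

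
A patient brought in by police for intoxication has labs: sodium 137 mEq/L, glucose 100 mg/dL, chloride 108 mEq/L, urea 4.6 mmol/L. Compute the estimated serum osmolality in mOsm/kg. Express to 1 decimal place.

284.2 mOsm/kg

Calculated osmolality = 2·Na + glucose/18 + urea
= 2·137 + 100/18 + 4.6
= 274 + 5.56 + 4.60
= 284.16 mOsm/kg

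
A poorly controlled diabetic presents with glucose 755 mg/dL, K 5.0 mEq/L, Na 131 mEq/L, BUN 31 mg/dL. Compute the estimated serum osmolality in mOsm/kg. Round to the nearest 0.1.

315.0 mOsm/kg

Calculated osmolality = 2·Na + glucose/18 + BUN/2.8
= 2·131 + 755/18 + 31/2.8
= 262 + 41.94 + 11.07
= 315.01 mOsm/kg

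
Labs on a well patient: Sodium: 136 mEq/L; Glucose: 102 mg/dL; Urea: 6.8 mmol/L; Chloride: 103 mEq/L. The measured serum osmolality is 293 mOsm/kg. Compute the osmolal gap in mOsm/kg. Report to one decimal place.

8.5 mOsm/kg

Calculated osmolality = 2·Na + glucose/18 + urea
= 2·136 + 102/18 + 6.8
= 272 + 5.67 + 6.80
= 284.47 mOsm/kg ≈ 284.5 mOsm/kg
Osmolar gap = measured − calculated = 293 − 284.5 = 8.5 mOsm/kg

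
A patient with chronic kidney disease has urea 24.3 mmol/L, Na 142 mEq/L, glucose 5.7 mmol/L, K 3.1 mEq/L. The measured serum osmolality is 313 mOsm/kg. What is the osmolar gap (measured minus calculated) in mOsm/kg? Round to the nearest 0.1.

Calculated osmolality = 2·Na + glucose + urea
= 2·142 + 5.7 + 24.3
= 284 + 5.70 + 24.30
= 314 mOsm/kg ≈ 314.0 mOsm/kg
Osmolar gap = measured − calculated = 313 − 314.0 = -1.0 mOsm/kg

-1.0 mOsm/kg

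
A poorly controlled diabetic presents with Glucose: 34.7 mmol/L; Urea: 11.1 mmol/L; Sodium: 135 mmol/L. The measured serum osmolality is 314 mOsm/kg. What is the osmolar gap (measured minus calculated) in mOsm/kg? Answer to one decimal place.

-1.8 mOsm/kg

Calculated osmolality = 2·Na + glucose + urea
= 2·135 + 34.7 + 11.1
= 270 + 34.70 + 11.10
= 315.8 mOsm/kg ≈ 315.8 mOsm/kg
Osmolar gap = measured − calculated = 314 − 315.8 = -1.8 mOsm/kg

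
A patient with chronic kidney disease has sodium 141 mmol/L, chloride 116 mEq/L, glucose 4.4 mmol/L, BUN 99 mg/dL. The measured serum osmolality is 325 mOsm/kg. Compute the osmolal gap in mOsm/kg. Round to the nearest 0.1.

Calculated osmolality = 2·Na + glucose + BUN/2.8
= 2·141 + 4.4 + 99/2.8
= 282 + 4.40 + 35.36
= 321.76 mOsm/kg ≈ 321.8 mOsm/kg
Osmolar gap = measured − calculated = 325 − 321.8 = 3.2 mOsm/kg

3.2 mOsm/kg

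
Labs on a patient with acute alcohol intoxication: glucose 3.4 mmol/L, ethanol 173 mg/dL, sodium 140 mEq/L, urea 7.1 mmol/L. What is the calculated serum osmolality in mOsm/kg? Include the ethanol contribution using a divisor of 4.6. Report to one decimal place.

328.1 mOsm/kg

Calculated osmolality = 2·Na + glucose + urea + ethanol/4.6
= 2·140 + 3.4 + 7.1 + 173/4.6
= 280 + 3.40 + 7.10 + 37.61
= 328.11 mOsm/kg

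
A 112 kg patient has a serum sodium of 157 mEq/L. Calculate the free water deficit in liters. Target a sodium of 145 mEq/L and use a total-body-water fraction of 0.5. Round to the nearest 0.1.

TBW = 0.5 · 112 = 56 L
Free water deficit = TBW · (Na/145 − 1)
= 56 · (157/145 − 1)
= 56 · 0.0828
= 4.64 L

4.6 L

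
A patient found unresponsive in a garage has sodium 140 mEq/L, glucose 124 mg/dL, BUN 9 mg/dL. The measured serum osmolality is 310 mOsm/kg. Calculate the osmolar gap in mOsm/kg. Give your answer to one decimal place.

Calculated osmolality = 2·Na + glucose/18 + BUN/2.8
= 2·140 + 124/18 + 9/2.8
= 280 + 6.89 + 3.21
= 290.1 mOsm/kg ≈ 290.1 mOsm/kg
Osmolar gap = measured − calculated = 310 − 290.1 = 19.9 mOsm/kg

19.9 mOsm/kg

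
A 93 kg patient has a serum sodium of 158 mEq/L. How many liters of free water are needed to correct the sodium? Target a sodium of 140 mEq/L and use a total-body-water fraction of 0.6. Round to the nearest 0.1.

TBW = 0.6 · 93 = 55.8 L
Free water deficit = TBW · (Na/140 − 1)
= 55.8 · (158/140 − 1)
= 55.8 · 0.1286
= 7.18 L

7.2 L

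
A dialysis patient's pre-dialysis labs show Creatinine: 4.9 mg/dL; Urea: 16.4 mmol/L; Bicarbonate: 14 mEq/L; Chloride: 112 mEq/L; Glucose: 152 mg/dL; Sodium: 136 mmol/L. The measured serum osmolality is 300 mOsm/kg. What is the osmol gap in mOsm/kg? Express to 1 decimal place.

Calculated osmolality = 2·Na + glucose/18 + urea
= 2·136 + 152/18 + 16.4
= 272 + 8.44 + 16.40
= 296.84 mOsm/kg ≈ 296.8 mOsm/kg
Osmolar gap = measured − calculated = 300 − 296.8 = 3.2 mOsm/kg

3.2 mOsm/kg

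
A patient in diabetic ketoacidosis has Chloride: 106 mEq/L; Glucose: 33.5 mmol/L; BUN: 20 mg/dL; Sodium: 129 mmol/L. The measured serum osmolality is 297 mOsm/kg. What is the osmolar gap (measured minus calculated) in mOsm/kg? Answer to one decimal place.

-1.6 mOsm/kg

Calculated osmolality = 2·Na + glucose + BUN/2.8
= 2·129 + 33.5 + 20/2.8
= 258 + 33.50 + 7.14
= 298.64 mOsm/kg ≈ 298.6 mOsm/kg
Osmolar gap = measured − calculated = 297 − 298.6 = -1.6 mOsm/kg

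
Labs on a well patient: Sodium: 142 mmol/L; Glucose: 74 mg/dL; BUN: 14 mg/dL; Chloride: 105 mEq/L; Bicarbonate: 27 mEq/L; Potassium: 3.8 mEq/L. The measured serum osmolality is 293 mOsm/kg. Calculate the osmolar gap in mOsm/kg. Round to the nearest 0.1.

-0.1 mOsm/kg

Calculated osmolality = 2·Na + glucose/18 + BUN/2.8
= 2·142 + 74/18 + 14/2.8
= 284 + 4.11 + 5
= 293.11 mOsm/kg ≈ 293.1 mOsm/kg
Osmolar gap = measured − calculated = 293 − 293.1 = -0.1 mOsm/kg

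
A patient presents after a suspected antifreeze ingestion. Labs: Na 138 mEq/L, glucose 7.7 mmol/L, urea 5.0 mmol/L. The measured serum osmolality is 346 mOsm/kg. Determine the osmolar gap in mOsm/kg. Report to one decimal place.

Calculated osmolality = 2·Na + glucose + urea
= 2·138 + 7.7 + 5
= 276 + 7.70 + 5
= 288.7 mOsm/kg ≈ 288.7 mOsm/kg
Osmolar gap = measured − calculated = 346 − 288.7 = 57.3 mOsm/kg

57.3 mOsm/kg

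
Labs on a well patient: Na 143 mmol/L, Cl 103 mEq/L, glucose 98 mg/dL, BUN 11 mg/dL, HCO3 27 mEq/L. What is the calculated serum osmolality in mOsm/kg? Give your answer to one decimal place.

Calculated osmolality = 2·Na + glucose/18 + BUN/2.8
= 2·143 + 98/18 + 11/2.8
= 286 + 5.44 + 3.93
= 295.37 mOsm/kg

295.4 mOsm/kg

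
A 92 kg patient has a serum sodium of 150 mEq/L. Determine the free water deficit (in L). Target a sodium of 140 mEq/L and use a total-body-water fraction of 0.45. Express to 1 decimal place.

3.0 L

TBW = 0.45 · 92 = 41.4 L
Free water deficit = TBW · (Na/140 − 1)
= 41.4 · (150/140 − 1)
= 41.4 · 0.0714
= 2.96 L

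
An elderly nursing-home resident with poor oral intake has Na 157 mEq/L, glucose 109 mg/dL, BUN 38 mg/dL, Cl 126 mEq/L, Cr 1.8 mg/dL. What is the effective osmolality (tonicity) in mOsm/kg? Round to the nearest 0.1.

320.1 mOsm/kg

Effective osmolality excludes urea (freely permeant across cell membranes):
2·Na + glucose/18
= 2·157 + 109/18
= 314 + 6.06
= 320.06 mOsm/kg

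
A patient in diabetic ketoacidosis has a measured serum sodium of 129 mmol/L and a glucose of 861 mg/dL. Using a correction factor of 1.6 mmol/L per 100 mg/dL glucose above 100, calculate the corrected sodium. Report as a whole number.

141 mmol/L

Corrected Na = measured Na + 1.6 · (glucose − 100)/100
= 129 + 1.6 · (861 − 100)/100
= 129 + 12.2
= 141.2 mmol/L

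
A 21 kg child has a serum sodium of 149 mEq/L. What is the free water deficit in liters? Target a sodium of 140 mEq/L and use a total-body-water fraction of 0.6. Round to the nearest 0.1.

TBW = 0.6 · 21 = 12.6 L
Free water deficit = TBW · (Na/140 − 1)
= 12.6 · (149/140 − 1)
= 12.6 · 0.0643
= 0.81 L

0.8 L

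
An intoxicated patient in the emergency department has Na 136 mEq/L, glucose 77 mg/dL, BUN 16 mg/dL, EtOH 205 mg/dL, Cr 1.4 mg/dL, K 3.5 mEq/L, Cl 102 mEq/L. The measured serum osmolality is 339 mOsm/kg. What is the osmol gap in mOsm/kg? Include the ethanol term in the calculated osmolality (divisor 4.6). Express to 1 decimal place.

12.4 mOsm/kg

Calculated osmolality = 2·Na + glucose/18 + BUN/2.8 + ethanol/4.6
= 2·136 + 77/18 + 16/2.8 + 205/4.6
= 272 + 4.28 + 5.71 + 44.57
= 326.56 mOsm/kg ≈ 326.6 mOsm/kg
Osmolar gap = measured − calculated = 339 − 326.6 = 12.4 mOsm/kg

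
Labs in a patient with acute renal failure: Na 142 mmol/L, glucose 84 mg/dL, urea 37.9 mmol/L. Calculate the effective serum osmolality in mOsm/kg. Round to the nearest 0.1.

Effective osmolality excludes urea (freely permeant across cell membranes):
2·Na + glucose/18
= 2·142 + 84/18
= 284 + 4.67
= 288.67 mOsm/kg

288.7 mOsm/kg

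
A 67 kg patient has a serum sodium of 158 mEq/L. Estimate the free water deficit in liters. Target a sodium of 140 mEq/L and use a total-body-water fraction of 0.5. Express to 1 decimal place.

TBW = 0.5 · 67 = 33.5 L
Free water deficit = TBW · (Na/140 − 1)
= 33.5 · (158/140 − 1)
= 33.5 · 0.1286
= 4.31 L

4.3 L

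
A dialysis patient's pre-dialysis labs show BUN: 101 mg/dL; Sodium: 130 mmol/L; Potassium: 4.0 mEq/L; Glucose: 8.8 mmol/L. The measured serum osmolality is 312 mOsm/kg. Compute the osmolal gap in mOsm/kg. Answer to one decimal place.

7.1 mOsm/kg

Calculated osmolality = 2·Na + glucose + BUN/2.8
= 2·130 + 8.8 + 101/2.8
= 260 + 8.80 + 36.07
= 304.87 mOsm/kg ≈ 304.9 mOsm/kg
Osmolar gap = measured − calculated = 312 − 304.9 = 7.1 mOsm/kg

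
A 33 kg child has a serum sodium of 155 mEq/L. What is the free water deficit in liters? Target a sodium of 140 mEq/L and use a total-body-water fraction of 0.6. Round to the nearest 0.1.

2.1 L

TBW = 0.6 · 33 = 19.8 L
Free water deficit = TBW · (Na/140 − 1)
= 19.8 · (155/140 − 1)
= 19.8 · 0.1071
= 2.12 L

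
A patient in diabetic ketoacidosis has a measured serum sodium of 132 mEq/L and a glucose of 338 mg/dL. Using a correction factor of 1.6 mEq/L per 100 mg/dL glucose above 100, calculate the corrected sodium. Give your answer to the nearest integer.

Corrected Na = measured Na + 1.6 · (glucose − 100)/100
= 132 + 1.6 · (338 − 100)/100
= 132 + 3.8
= 135.8 mEq/L

136 mEq/L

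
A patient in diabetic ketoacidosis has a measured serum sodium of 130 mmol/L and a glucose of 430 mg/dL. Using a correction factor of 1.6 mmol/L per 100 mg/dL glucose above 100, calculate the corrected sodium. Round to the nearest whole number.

135 mmol/L

Corrected Na = measured Na + 1.6 · (glucose − 100)/100
= 130 + 1.6 · (430 − 100)/100
= 130 + 5.3
= 135.3 mmol/L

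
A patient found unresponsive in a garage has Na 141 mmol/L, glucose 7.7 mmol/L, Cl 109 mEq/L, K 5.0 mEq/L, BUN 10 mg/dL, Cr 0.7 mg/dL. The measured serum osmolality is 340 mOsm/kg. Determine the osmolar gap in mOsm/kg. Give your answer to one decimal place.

Calculated osmolality = 2·Na + glucose + BUN/2.8
= 2·141 + 7.7 + 10/2.8
= 282 + 7.70 + 3.57
= 293.27 mOsm/kg ≈ 293.3 mOsm/kg
Osmolar gap = measured − calculated = 340 − 293.3 = 46.7 mOsm/kg

46.7 mOsm/kg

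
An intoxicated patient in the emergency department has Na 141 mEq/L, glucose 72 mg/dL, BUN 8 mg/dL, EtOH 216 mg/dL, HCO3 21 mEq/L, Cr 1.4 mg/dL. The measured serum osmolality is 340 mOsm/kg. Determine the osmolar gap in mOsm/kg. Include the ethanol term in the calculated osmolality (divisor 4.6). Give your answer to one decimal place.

4.2 mOsm/kg

Calculated osmolality = 2·Na + glucose/18 + BUN/2.8 + ethanol/4.6
= 2·141 + 72/18 + 8/2.8 + 216/4.6
= 282 + 4 + 2.86 + 46.96
= 335.82 mOsm/kg ≈ 335.8 mOsm/kg
Osmolar gap = measured − calculated = 340 − 335.8 = 4.2 mOsm/kg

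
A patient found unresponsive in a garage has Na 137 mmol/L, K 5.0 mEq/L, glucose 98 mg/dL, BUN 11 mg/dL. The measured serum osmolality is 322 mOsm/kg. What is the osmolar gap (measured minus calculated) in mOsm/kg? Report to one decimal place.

38.6 mOsm/kg

Calculated osmolality = 2·Na + glucose/18 + BUN/2.8
= 2·137 + 98/18 + 11/2.8
= 274 + 5.44 + 3.93
= 283.37 mOsm/kg ≈ 283.4 mOsm/kg
Osmolar gap = measured − calculated = 322 − 283.4 = 38.6 mOsm/kg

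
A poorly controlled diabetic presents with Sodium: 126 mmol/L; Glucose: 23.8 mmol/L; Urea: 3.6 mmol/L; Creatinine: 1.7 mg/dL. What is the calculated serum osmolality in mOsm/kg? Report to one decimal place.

279.4 mOsm/kg

Calculated osmolality = 2·Na + glucose + urea
= 2·126 + 23.8 + 3.6
= 252 + 23.80 + 3.60
= 279.4 mOsm/kg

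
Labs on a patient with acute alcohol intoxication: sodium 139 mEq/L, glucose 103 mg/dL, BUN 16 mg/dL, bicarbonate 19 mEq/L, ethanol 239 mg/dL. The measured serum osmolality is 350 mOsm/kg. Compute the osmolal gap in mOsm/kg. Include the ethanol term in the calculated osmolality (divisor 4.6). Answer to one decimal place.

8.6 mOsm/kg

Calculated osmolality = 2·Na + glucose/18 + BUN/2.8 + ethanol/4.6
= 2·139 + 103/18 + 16/2.8 + 239/4.6
= 278 + 5.72 + 5.71 + 51.96
= 341.39 mOsm/kg ≈ 341.4 mOsm/kg
Osmolar gap = measured − calculated = 350 − 341.4 = 8.6 mOsm/kg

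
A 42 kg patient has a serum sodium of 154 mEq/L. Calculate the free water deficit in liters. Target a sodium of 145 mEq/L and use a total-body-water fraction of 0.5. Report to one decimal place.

1.3 L

TBW = 0.5 · 42 = 21 L
Free water deficit = TBW · (Na/145 − 1)
= 21 · (154/145 − 1)
= 21 · 0.0621
= 1.3 L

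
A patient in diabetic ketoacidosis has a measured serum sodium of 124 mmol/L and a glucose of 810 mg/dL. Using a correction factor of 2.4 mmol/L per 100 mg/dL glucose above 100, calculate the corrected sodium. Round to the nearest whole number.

Corrected Na = measured Na + 2.4 · (glucose − 100)/100
= 124 + 2.4 · (810 − 100)/100
= 124 + 17
= 141 mmol/L

141 mmol/L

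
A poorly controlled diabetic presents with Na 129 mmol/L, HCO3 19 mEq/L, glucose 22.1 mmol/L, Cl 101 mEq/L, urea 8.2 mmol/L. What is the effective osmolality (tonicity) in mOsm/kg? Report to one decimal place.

280.1 mOsm/kg

Effective osmolality excludes urea (freely permeant across cell membranes):
2·Na + glucose
= 2·129 + 22.1
= 258 + 22.1
= 280.1 mOsm/kg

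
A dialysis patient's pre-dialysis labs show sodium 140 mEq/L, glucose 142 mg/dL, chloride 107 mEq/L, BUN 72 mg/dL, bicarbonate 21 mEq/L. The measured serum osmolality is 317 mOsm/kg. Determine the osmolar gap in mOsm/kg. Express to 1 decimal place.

3.4 mOsm/kg

Calculated osmolality = 2·Na + glucose/18 + BUN/2.8
= 2·140 + 142/18 + 72/2.8
= 280 + 7.89 + 25.71
= 313.6 mOsm/kg ≈ 313.6 mOsm/kg
Osmolar gap = measured − calculated = 317 − 313.6 = 3.4 mOsm/kg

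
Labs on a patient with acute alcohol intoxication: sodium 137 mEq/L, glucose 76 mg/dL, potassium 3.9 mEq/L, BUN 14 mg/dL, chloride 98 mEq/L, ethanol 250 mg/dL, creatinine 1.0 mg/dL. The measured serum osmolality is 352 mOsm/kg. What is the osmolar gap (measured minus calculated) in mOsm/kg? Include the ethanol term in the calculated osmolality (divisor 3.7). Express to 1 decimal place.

Calculated osmolality = 2·Na + glucose/18 + BUN/2.8 + ethanol/3.7
= 2·137 + 76/18 + 14/2.8 + 250/3.7
= 274 + 4.22 + 5 + 67.57
= 350.79 mOsm/kg ≈ 350.8 mOsm/kg
Osmolar gap = measured − calculated = 352 − 350.8 = 1.2 mOsm/kg

1.2 mOsm/kg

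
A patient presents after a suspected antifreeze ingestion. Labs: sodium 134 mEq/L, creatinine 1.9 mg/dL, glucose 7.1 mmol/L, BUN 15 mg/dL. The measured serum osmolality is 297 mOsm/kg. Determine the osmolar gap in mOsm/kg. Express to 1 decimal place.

16.5 mOsm/kg

Calculated osmolality = 2·Na + glucose + BUN/2.8
= 2·134 + 7.1 + 15/2.8
= 268 + 7.10 + 5.36
= 280.46 mOsm/kg ≈ 280.5 mOsm/kg
Osmolar gap = measured − calculated = 297 − 280.5 = 16.5 mOsm/kg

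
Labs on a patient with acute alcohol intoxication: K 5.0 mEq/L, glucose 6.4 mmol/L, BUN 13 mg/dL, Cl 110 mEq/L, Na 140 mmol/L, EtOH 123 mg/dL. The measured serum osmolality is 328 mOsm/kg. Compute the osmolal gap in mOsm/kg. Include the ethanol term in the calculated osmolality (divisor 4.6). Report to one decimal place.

10.2 mOsm/kg

Calculated osmolality = 2·Na + glucose + BUN/2.8 + ethanol/4.6
= 2·140 + 6.4 + 13/2.8 + 123/4.6
= 280 + 6.40 + 4.64 + 26.74
= 317.78 mOsm/kg ≈ 317.8 mOsm/kg
Osmolar gap = measured − calculated = 328 − 317.8 = 10.2 mOsm/kg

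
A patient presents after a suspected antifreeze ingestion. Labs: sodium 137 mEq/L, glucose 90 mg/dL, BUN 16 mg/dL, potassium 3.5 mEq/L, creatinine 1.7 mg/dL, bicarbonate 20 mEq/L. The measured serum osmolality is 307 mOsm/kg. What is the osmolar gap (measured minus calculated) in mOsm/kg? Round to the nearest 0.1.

22.3 mOsm/kg

Calculated osmolality = 2·Na + glucose/18 + BUN/2.8
= 2·137 + 90/18 + 16/2.8
= 274 + 5 + 5.71
= 284.71 mOsm/kg ≈ 284.7 mOsm/kg
Osmolar gap = measured − calculated = 307 − 284.7 = 22.3 mOsm/kg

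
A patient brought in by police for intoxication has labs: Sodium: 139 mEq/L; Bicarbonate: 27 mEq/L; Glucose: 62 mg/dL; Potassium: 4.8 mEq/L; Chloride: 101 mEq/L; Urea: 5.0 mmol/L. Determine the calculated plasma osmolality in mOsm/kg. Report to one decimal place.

Calculated osmolality = 2·Na + glucose/18 + urea
= 2·139 + 62/18 + 5
= 278 + 3.44 + 5
= 286.44 mOsm/kg

286.4 mOsm/kg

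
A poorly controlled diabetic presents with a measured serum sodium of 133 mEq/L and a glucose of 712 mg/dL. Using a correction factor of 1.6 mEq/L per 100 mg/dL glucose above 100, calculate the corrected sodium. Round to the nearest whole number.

Corrected Na = measured Na + 1.6 · (glucose − 100)/100
= 133 + 1.6 · (712 − 100)/100
= 133 + 9.8
= 142.8 mEq/L

143 mEq/L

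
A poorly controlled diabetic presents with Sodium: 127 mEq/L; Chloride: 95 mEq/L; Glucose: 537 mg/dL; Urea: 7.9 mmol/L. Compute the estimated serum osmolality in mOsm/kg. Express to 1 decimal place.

291.7 mOsm/kg

Calculated osmolality = 2·Na + glucose/18 + urea
= 2·127 + 537/18 + 7.9
= 254 + 29.83 + 7.90
= 291.73 mOsm/kg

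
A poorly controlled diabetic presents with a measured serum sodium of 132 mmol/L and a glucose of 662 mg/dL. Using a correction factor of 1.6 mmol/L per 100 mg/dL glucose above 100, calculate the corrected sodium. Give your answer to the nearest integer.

141 mmol/L

Corrected Na = measured Na + 1.6 · (glucose − 100)/100
= 132 + 1.6 · (662 − 100)/100
= 132 + 9
= 141 mmol/L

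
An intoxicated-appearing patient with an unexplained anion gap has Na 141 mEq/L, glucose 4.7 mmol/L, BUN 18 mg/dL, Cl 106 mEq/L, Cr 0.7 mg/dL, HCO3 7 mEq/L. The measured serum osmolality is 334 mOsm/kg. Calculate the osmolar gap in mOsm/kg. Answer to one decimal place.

40.9 mOsm/kg

Calculated osmolality = 2·Na + glucose + BUN/2.8
= 2·141 + 4.7 + 18/2.8
= 282 + 4.70 + 6.43
= 293.13 mOsm/kg ≈ 293.1 mOsm/kg
Osmolar gap = measured − calculated = 334 − 293.1 = 40.9 mOsm/kg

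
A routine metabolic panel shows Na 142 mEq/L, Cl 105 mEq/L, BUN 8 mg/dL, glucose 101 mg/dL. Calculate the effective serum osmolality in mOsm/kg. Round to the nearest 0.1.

Effective osmolality excludes urea (freely permeant across cell membranes):
2·Na + glucose/18
= 2·142 + 101/18
= 284 + 5.61
= 289.61 mOsm/kg

289.6 mOsm/kg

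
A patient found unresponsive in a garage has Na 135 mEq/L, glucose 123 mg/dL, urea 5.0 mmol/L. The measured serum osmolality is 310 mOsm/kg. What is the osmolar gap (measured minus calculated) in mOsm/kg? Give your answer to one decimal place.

28.2 mOsm/kg

Calculated osmolality = 2·Na + glucose/18 + urea
= 2·135 + 123/18 + 5
= 270 + 6.83 + 5
= 281.83 mOsm/kg ≈ 281.8 mOsm/kg
Osmolar gap = measured − calculated = 310 − 281.8 = 28.2 mOsm/kg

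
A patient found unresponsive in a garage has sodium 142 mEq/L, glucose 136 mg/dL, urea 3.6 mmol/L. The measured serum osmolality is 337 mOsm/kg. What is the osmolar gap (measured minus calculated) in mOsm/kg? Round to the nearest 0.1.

41.8 mOsm/kg

Calculated osmolality = 2·Na + glucose/18 + urea
= 2·142 + 136/18 + 3.6
= 284 + 7.56 + 3.60
= 295.16 mOsm/kg ≈ 295.2 mOsm/kg
Osmolar gap = measured − calculated = 337 − 295.2 = 41.8 mOsm/kg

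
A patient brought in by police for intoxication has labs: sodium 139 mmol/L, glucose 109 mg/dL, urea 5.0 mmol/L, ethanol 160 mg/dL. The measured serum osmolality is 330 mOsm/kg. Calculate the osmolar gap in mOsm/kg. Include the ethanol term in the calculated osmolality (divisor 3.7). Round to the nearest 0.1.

Calculated osmolality = 2·Na + glucose/18 + urea + ethanol/3.7
= 2·139 + 109/18 + 5 + 160/3.7
= 278 + 6.06 + 5 + 43.24
= 332.3 mOsm/kg ≈ 332.3 mOsm/kg
Osmolar gap = measured − calculated = 330 − 332.3 = -2.3 mOsm/kg

-2.3 mOsm/kg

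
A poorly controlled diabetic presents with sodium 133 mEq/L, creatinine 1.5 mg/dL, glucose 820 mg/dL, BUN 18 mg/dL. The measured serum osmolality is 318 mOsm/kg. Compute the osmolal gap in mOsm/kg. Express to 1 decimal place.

Calculated osmolality = 2·Na + glucose/18 + BUN/2.8
= 2·133 + 820/18 + 18/2.8
= 266 + 45.56 + 6.43
= 317.99 mOsm/kg ≈ 318.0 mOsm/kg
Osmolar gap = measured − calculated = 318 − 318.0 = 0.0 mOsm/kg

0.0 mOsm/kg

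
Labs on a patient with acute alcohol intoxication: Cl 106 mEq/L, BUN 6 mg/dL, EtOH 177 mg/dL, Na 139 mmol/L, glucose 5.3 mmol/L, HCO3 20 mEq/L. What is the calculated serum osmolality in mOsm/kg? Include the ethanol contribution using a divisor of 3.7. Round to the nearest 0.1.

333.3 mOsm/kg

Calculated osmolality = 2·Na + glucose + BUN/2.8 + ethanol/3.7
= 2·139 + 5.3 + 6/2.8 + 177/3.7
= 278 + 5.30 + 2.14 + 47.84
= 333.28 mOsm/kg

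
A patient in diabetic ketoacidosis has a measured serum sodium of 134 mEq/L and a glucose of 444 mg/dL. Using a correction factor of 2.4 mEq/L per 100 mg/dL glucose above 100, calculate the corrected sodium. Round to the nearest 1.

142 mEq/L

Corrected Na = measured Na + 2.4 · (glucose − 100)/100
= 134 + 2.4 · (444 − 100)/100
= 134 + 8.3
= 142.3 mEq/L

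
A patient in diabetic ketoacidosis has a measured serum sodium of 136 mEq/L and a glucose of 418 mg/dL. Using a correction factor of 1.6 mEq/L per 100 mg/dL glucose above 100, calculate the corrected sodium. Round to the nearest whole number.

141 mEq/L

Corrected Na = measured Na + 1.6 · (glucose − 100)/100
= 136 + 1.6 · (418 − 100)/100
= 136 + 5.1
= 141.1 mEq/L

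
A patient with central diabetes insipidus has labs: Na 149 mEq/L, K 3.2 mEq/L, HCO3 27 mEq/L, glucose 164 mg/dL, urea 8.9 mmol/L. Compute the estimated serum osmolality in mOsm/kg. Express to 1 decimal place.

Calculated osmolality = 2·Na + glucose/18 + urea
= 2·149 + 164/18 + 8.9
= 298 + 9.11 + 8.90
= 316.01 mOsm/kg

316.0 mOsm/kg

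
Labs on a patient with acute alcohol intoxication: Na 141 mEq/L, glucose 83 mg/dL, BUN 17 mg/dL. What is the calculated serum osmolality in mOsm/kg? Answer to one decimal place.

Calculated osmolality = 2·Na + glucose/18 + BUN/2.8
= 2·141 + 83/18 + 17/2.8
= 282 + 4.61 + 6.07
= 292.68 mOsm/kg

292.7 mOsm/kg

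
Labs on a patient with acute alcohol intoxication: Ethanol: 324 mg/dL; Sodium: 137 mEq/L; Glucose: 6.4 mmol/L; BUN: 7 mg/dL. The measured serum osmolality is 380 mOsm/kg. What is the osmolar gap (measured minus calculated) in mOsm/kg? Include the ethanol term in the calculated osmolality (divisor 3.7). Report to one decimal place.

9.5 mOsm/kg

Calculated osmolality = 2·Na + glucose + BUN/2.8 + ethanol/3.7
= 2·137 + 6.4 + 7/2.8 + 324/3.7
= 274 + 6.40 + 2.50 + 87.57
= 370.47 mOsm/kg ≈ 370.5 mOsm/kg
Osmolar gap = measured − calculated = 380 − 370.5 = 9.5 mOsm/kg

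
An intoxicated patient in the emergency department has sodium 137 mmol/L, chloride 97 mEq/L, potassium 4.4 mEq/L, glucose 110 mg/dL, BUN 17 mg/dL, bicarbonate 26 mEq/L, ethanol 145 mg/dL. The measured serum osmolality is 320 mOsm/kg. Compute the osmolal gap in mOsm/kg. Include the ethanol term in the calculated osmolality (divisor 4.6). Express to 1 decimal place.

Calculated osmolality = 2·Na + glucose/18 + BUN/2.8 + ethanol/4.6
= 2·137 + 110/18 + 17/2.8 + 145/4.6
= 274 + 6.11 + 6.07 + 31.52
= 317.7 mOsm/kg ≈ 317.7 mOsm/kg
Osmolar gap = measured − calculated = 320 − 317.7 = 2.3 mOsm/kg

2.3 mOsm/kg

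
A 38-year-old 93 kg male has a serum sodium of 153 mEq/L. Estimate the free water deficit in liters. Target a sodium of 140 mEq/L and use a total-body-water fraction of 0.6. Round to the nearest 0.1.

TBW = 0.6 · 93 = 55.8 L
Free water deficit = TBW · (Na/140 − 1)
= 55.8 · (153/140 − 1)
= 55.8 · 0.0929
= 5.18 L

5.2 L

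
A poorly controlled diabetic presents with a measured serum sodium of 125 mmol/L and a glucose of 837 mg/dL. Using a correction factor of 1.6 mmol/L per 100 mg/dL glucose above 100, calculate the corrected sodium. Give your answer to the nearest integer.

137 mmol/L

Corrected Na = measured Na + 1.6 · (glucose − 100)/100
= 125 + 1.6 · (837 − 100)/100
= 125 + 11.8
= 136.8 mmol/L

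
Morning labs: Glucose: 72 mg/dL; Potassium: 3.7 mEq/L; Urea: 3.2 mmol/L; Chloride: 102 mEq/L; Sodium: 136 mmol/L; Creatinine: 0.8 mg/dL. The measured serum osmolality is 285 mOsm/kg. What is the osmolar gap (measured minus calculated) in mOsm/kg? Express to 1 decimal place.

Calculated osmolality = 2·Na + glucose/18 + urea
= 2·136 + 72/18 + 3.2
= 272 + 4 + 3.20
= 279.2 mOsm/kg ≈ 279.2 mOsm/kg
Osmolar gap = measured − calculated = 285 − 279.2 = 5.8 mOsm/kg

5.8 mOsm/kg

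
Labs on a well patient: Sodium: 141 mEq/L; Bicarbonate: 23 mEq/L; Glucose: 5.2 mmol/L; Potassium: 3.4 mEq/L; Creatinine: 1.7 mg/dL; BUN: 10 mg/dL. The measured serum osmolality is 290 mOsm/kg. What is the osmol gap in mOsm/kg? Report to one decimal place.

Calculated osmolality = 2·Na + glucose + BUN/2.8
= 2·141 + 5.2 + 10/2.8
= 282 + 5.20 + 3.57
= 290.77 mOsm/kg ≈ 290.8 mOsm/kg
Osmolar gap = measured − calculated = 290 − 290.8 = -0.8 mOsm/kg

-0.8 mOsm/kg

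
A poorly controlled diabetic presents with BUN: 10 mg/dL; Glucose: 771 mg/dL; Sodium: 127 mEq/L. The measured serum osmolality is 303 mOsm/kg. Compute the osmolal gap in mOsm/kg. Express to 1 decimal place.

2.6 mOsm/kg

Calculated osmolality = 2·Na + glucose/18 + BUN/2.8
= 2·127 + 771/18 + 10/2.8
= 254 + 42.83 + 3.57
= 300.4 mOsm/kg ≈ 300.4 mOsm/kg
Osmolar gap = measured − calculated = 303 − 300.4 = 2.6 mOsm/kg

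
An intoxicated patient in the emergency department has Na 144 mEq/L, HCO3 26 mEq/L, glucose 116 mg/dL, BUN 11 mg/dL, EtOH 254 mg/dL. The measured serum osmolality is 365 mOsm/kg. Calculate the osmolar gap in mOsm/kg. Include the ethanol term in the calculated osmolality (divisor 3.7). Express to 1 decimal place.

Calculated osmolality = 2·Na + glucose/18 + BUN/2.8 + ethanol/3.7
= 2·144 + 116/18 + 11/2.8 + 254/3.7
= 288 + 6.44 + 3.93 + 68.65
= 367.02 mOsm/kg ≈ 367.0 mOsm/kg
Osmolar gap = measured − calculated = 365 − 367.0 = -2.0 mOsm/kg

-2.0 mOsm/kg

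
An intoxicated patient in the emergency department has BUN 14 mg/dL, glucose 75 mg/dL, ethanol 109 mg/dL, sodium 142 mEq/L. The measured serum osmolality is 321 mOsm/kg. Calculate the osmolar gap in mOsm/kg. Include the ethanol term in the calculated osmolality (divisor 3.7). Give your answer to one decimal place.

-1.6 mOsm/kg

Calculated osmolality = 2·Na + glucose/18 + BUN/2.8 + ethanol/3.7
= 2·142 + 75/18 + 14/2.8 + 109/3.7
= 284 + 4.17 + 5 + 29.46
= 322.63 mOsm/kg ≈ 322.6 mOsm/kg
Osmolar gap = measured − calculated = 321 − 322.6 = -1.6 mOsm/kg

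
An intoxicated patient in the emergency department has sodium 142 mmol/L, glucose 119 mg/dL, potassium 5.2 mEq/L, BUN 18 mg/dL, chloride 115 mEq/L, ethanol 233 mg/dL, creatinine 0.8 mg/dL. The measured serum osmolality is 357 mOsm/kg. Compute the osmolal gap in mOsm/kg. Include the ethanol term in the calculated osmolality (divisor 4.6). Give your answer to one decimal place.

9.3 mOsm/kg

Calculated osmolality = 2·Na + glucose/18 + BUN/2.8 + ethanol/4.6
= 2·142 + 119/18 + 18/2.8 + 233/4.6
= 284 + 6.61 + 6.43 + 50.65
= 347.69 mOsm/kg ≈ 347.7 mOsm/kg
Osmolar gap = measured − calculated = 357 − 347.7 = 9.3 mOsm/kg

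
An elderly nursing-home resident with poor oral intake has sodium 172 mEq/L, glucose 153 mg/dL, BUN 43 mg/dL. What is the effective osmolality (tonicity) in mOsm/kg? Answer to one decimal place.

352.5 mOsm/kg

Effective osmolality excludes urea (freely permeant across cell membranes):
2·Na + glucose/18
= 2·172 + 153/18
= 344 + 8.5
= 352.5 mOsm/kg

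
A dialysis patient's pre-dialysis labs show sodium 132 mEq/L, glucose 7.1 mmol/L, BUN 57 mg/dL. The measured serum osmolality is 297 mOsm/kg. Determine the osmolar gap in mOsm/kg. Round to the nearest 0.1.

5.5 mOsm/kg

Calculated osmolality = 2·Na + glucose + BUN/2.8
= 2·132 + 7.1 + 57/2.8
= 264 + 7.10 + 20.36
= 291.46 mOsm/kg ≈ 291.5 mOsm/kg
Osmolar gap = measured − calculated = 297 − 291.5 = 5.5 mOsm/kg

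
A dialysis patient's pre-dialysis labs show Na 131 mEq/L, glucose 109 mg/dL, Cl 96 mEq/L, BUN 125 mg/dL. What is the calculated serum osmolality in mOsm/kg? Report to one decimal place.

Calculated osmolality = 2·Na + glucose/18 + BUN/2.8
= 2·131 + 109/18 + 125/2.8
= 262 + 6.06 + 44.64
= 312.7 mOsm/kg

312.7 mOsm/kg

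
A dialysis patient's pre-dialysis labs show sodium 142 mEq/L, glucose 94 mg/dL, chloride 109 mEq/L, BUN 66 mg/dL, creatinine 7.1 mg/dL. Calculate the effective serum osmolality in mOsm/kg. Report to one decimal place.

Effective osmolality excludes urea (freely permeant across cell membranes):
2·Na + glucose/18
= 2·142 + 94/18
= 284 + 5.22
= 289.22 mOsm/kg

289.2 mOsm/kg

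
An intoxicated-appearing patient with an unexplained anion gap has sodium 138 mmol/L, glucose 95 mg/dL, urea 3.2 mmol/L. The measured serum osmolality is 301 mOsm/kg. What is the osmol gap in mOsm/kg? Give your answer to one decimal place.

16.5 mOsm/kg

Calculated osmolality = 2·Na + glucose/18 + urea
= 2·138 + 95/18 + 3.2
= 276 + 5.28 + 3.20
= 284.48 mOsm/kg ≈ 284.5 mOsm/kg
Osmolar gap = measured − calculated = 301 − 284.5 = 16.5 mOsm/kg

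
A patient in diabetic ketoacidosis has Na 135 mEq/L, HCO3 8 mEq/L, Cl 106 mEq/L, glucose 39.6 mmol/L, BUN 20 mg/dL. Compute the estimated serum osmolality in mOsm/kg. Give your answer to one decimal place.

Calculated osmolality = 2·Na + glucose + BUN/2.8
= 2·135 + 39.6 + 20/2.8
= 270 + 39.60 + 7.14
= 316.74 mOsm/kg

316.7 mOsm/kg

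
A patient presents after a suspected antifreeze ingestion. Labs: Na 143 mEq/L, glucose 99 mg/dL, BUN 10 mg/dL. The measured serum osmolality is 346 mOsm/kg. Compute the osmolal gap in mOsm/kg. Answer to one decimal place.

Calculated osmolality = 2·Na + glucose/18 + BUN/2.8
= 2·143 + 99/18 + 10/2.8
= 286 + 5.50 + 3.57
= 295.07 mOsm/kg ≈ 295.1 mOsm/kg
Osmolar gap = measured − calculated = 346 − 295.1 = 50.9 mOsm/kg

50.9 mOsm/kg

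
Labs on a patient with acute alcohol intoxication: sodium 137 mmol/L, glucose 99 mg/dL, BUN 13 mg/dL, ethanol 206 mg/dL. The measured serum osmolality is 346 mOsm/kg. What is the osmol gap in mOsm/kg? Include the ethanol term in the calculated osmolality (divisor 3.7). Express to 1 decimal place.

6.2 mOsm/kg

Calculated osmolality = 2·Na + glucose/18 + BUN/2.8 + ethanol/3.7
= 2·137 + 99/18 + 13/2.8 + 206/3.7
= 274 + 5.50 + 4.64 + 55.68
= 339.82 mOsm/kg ≈ 339.8 mOsm/kg
Osmolar gap = measured − calculated = 346 − 339.8 = 6.2 mOsm/kg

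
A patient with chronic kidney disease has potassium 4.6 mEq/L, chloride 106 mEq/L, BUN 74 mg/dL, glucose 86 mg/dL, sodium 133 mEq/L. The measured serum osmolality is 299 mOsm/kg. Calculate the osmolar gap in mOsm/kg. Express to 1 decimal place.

Calculated osmolality = 2·Na + glucose/18 + BUN/2.8
= 2·133 + 86/18 + 74/2.8
= 266 + 4.78 + 26.43
= 297.21 mOsm/kg ≈ 297.2 mOsm/kg
Osmolar gap = measured − calculated = 299 − 297.2 = 1.8 mOsm/kg

1.8 mOsm/kg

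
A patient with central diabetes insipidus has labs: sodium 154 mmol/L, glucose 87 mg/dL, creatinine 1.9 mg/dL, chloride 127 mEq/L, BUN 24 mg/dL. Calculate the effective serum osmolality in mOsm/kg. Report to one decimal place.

312.8 mOsm/kg

Effective osmolality excludes urea (freely permeant across cell membranes):
2·Na + glucose/18
= 2·154 + 87/18
= 308 + 4.83
= 312.83 mOsm/kg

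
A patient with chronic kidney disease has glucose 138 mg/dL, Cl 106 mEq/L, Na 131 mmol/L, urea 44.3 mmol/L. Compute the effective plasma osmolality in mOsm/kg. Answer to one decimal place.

269.7 mOsm/kg

Effective osmolality excludes urea (freely permeant across cell membranes):
2·Na + glucose/18
= 2·131 + 138/18
= 262 + 7.67
= 269.67 mOsm/kg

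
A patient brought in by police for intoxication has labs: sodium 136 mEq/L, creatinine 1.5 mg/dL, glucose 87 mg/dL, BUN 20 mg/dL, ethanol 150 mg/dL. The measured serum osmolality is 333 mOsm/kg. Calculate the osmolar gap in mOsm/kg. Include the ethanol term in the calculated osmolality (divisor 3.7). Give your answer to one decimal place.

8.5 mOsm/kg

Calculated osmolality = 2·Na + glucose/18 + BUN/2.8 + ethanol/3.7
= 2·136 + 87/18 + 20/2.8 + 150/3.7
= 272 + 4.83 + 7.14 + 40.54
= 324.51 mOsm/kg ≈ 324.5 mOsm/kg
Osmolar gap = measured − calculated = 333 − 324.5 = 8.5 mOsm/kg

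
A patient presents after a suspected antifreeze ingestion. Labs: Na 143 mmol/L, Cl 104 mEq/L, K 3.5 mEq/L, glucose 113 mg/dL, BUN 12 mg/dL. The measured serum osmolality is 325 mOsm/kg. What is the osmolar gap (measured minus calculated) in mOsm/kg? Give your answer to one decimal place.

28.4 mOsm/kg

Calculated osmolality = 2·Na + glucose/18 + BUN/2.8
= 2·143 + 113/18 + 12/2.8
= 286 + 6.28 + 4.29
= 296.57 mOsm/kg ≈ 296.6 mOsm/kg
Osmolar gap = measured − calculated = 325 − 296.6 = 28.4 mOsm/kg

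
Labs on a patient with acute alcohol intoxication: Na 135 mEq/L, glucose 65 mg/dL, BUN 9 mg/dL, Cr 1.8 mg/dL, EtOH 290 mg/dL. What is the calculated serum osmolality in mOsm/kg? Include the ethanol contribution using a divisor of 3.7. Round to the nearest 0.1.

Calculated osmolality = 2·Na + glucose/18 + BUN/2.8 + ethanol/3.7
= 2·135 + 65/18 + 9/2.8 + 290/3.7
= 270 + 3.61 + 3.21 + 78.38
= 355.2 mOsm/kg

355.2 mOsm/kg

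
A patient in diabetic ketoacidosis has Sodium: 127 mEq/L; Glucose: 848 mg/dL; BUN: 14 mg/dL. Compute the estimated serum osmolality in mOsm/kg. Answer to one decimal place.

306.1 mOsm/kg

Calculated osmolality = 2·Na + glucose/18 + BUN/2.8
= 2·127 + 848/18 + 14/2.8
= 254 + 47.11 + 5
= 306.11 mOsm/kg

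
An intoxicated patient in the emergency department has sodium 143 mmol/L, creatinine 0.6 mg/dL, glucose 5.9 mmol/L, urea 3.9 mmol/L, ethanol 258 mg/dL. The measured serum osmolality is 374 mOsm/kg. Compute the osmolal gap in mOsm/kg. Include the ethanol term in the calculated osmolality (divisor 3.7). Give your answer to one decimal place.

8.5 mOsm/kg

Calculated osmolality = 2·Na + glucose + urea + ethanol/3.7
= 2·143 + 5.9 + 3.9 + 258/3.7
= 286 + 5.90 + 3.90 + 69.73
= 365.53 mOsm/kg ≈ 365.5 mOsm/kg
Osmolar gap = measured − calculated = 374 − 365.5 = 8.5 mOsm/kg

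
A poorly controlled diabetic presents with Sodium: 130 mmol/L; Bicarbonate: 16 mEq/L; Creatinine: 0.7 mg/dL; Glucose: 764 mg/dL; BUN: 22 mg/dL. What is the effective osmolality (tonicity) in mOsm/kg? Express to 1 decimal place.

302.4 mOsm/kg

Effective osmolality excludes urea (freely permeant across cell membranes):
2·Na + glucose/18
= 2·130 + 764/18
= 260 + 42.44
= 302.44 mOsm/kg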